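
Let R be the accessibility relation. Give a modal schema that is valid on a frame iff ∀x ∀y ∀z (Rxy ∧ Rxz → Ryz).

A defining formula is ◇ψ → □◇ψ (the 5 axiom).
Suppose ◇ψ→□◇ψ is valid. Take Rxy, Rxz and set V(ψ)={y}. Then ◇ψ at x, so □◇ψ at x, so ◇ψ at z, so some w with Rzw has ψ; w=y, i.e. Rzy. By symmetry of the argument, Ryz.

◇ψ → □◇ψ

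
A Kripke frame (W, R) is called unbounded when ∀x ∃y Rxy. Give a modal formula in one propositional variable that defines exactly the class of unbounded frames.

The condition is seriality. The D schema □p → ◇p defines it.
Suppose □p→◇p is valid. At any x set V(p)=W. Then □p at x, so ◇p at x, so x has a successor.

□p → ◇p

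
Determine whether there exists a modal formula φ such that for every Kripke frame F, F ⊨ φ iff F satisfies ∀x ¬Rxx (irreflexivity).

Any modally definable frame class is closed under surjective bounded morphisms.
The 4-cycle (worlds a,b,c,d with a→b→c→d→a) is irreflexive, and the map sending every world to a single reflexive point • is a surjective bounded morphism (forth: every edge maps to (•,•); back: every world has a successor). So any modal formula valid on the 4-cycle is also valid on the reflexive point, which is not irreflexive.
So the class is not modally definable.

No — not modally definable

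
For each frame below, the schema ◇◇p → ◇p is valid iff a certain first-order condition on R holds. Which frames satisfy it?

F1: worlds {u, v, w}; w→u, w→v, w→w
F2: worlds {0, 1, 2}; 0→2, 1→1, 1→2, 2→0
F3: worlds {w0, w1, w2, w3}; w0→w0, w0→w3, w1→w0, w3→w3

Frame correspondent (Sahlqvist): ∀x ∀y ∀z (Rxy ∧ Ryz → Rxz) — i.e. transitivity.
F1: satisfies the condition.
F2: fails — R12 and R20 but not R10.
F3: fails — Rw1w0 and Rw0w3 but not Rw1w3.

F1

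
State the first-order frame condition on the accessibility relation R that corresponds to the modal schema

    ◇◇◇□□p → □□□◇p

∀x ∀y ∀z ((xR³y ∧ xR³z) → ∃w (yR²w ∧ zRw))

This is a Sahlqvist (Geach-type) schema ◇^3□^2p → □^3◇^1p.
First-order correspondent: ∀x ∀y ∀z ((xR³y ∧ xR³z) → ∃w (yR²w ∧ zRw)).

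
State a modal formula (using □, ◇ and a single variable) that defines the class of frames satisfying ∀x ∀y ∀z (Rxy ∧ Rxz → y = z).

A defining formula is ◇q → □q (the CD axiom).
Suppose ◇q→□q is valid. Take Rxy, Rxz and set V(q)={y}. Then ◇q at x, so □q at x, so q at z, i.e. z=y.

◇q → □q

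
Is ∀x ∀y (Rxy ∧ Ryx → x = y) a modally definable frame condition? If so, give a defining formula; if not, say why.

No — not modally definable

If a class were modally definable it would be closed under surjective bounded morphisms (Goldblatt–Thomason).
The 6-cycle (worlds 0,1,2,3,4,5 with 0→1→2→3→4→5→0) is antisymmetric. Sending even-indexed worlds to • and odd-indexed worlds to ∘ is a surjective bounded morphism onto the two-world frame with •↔∘, which is not antisymmetric.
So no modal formula (or set of formulas) defines exactly the antisymmetric frames.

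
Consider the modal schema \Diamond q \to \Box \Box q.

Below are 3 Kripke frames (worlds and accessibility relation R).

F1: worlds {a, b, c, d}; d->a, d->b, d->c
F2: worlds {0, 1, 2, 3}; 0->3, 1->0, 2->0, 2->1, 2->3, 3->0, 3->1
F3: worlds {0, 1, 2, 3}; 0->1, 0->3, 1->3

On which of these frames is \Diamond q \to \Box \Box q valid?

F1

The schema corresponds to a generalized confluence (Geach) condition: \forall x \forall y \forall z ((xRy \wedge x R^2 z) \to \exists w (y = w \wedge z = w)).
F1: ✓.
F2: fails — 0R3, 0R²0 but 3 ≠ 0.
F3: fails — 0R1, 0R²3 but 1 ≠ 3.
Valid on: F1.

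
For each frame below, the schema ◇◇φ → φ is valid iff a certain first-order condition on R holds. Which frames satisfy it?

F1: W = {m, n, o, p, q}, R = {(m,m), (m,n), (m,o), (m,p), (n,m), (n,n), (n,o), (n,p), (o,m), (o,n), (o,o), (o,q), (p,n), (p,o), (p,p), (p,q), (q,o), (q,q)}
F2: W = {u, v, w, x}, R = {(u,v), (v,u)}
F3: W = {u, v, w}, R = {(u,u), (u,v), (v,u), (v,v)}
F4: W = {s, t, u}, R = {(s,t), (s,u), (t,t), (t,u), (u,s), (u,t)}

This is the axiom for a generalized confluence (Geach) condition; its first-order frame correspondent is ∀x ∀y (xR²y → ∃w (y = w ∧ x = w)).
F1: fails — mR²n but n ≠ m.
F2: satisfies the condition.
F3: fails — uR²v but v ≠ u.
F4: fails — sR²t but t ≠ s.
Valid on: F2.

F2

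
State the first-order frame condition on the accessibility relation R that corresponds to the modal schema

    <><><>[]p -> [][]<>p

This is a Sahlqvist (Geach-type) schema ◇^3□^1p → □^2◇^1p.
First-order correspondent: forall x forall y forall z ((x R^3 y & x R^2 z) -> exists w (yRw & zRw)).

forall x forall y forall z ((x R^3 y & x R^2 z) -> exists w (yRw & zRw))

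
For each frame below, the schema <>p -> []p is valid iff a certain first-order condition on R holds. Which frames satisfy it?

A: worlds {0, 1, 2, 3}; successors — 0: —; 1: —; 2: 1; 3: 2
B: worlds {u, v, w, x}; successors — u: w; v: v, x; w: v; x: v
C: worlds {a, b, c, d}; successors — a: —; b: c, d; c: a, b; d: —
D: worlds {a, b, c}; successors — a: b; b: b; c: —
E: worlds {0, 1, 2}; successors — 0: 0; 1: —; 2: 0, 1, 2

The schema corresponds to partial functionality: forall x forall y forall z (Rxy & Rxz -> y = z).
A: holds.
B: fails — v sees both v and x.
C: fails — b sees both c and d.
D: holds.
E: fails — 2 sees both 0 and 1.

A, D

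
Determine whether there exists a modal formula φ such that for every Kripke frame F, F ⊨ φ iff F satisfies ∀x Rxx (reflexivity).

The condition is reflexivity. A defining modal formula is □q → q.

Definable; □q → q defines it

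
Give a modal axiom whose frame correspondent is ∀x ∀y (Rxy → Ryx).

The condition is symmetry. The B schema q → □◇q defines it.
Suppose q→□◇q is valid. Take Rxy and set V(q)={x}. Then q at x, so □◇q at x, so ◇q at y, so some z with Ryz has q; z=x, i.e. Ryx.

q → □◇q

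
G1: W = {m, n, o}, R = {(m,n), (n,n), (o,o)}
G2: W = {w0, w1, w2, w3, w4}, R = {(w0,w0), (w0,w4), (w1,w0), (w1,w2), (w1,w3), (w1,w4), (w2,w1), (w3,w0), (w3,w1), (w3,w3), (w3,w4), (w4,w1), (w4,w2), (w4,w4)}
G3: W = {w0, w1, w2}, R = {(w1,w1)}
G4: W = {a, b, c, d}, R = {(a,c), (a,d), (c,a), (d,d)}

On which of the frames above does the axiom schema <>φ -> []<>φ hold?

This is the axiom for the Euclidean property; its first-order frame correspondent is forall x forall y forall z (Rxy & Rxz -> Ryz).
G1: condition met.
G2: fails — Rw0w4 and Rw0w0 but not Rw4w0.
G3: condition met.
G4: fails — Rac and Rac but not Rcc.
Valid on: G1, G3.

G1, G3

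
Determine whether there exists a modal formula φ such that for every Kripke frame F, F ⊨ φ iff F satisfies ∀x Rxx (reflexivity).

Yes, by □r → r

Yes: it is reflexivity, defined by the T schema □r → r.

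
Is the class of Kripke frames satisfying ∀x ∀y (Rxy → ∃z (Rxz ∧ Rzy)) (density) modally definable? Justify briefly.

This is a Sahlqvist condition; the C4 axiom □□p → □p defines it.

Yes — defined by □□p → □p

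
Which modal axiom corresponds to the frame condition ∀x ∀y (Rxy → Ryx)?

r → □◇r

This is symmetry; the standard corresponding axiom is B: r → □◇r.
Suppose r→□◇r is valid. Take Rxy and set V(r)={x}. Then r at x, so □◇r at x, so ◇r at y, so some z with Ryz has r; z=x, i.e. Ryx.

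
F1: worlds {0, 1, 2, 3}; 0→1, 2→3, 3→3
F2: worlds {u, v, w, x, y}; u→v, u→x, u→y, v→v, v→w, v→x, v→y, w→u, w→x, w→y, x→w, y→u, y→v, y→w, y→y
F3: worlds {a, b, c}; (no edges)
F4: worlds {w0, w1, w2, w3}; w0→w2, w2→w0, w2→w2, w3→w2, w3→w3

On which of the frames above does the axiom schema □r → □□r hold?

The schema corresponds to transitivity: ∀x ∀y ∀z (Rxy ∧ Ryz → Rxz).
F1: ✓.
F2: fails — Ruv and Rvw but not Ruw.
F3: ✓.
F4: fails — Rw3w2 and Rw2w0 but not Rw3w0.
Valid on: F1, F3.

F1, F3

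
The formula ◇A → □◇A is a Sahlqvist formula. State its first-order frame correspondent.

Suppose ◇A→□◇A is valid. Take Rxy, Rxz and set V(A)={y}. Then ◇A at x, so □◇A at x, so ◇A at z, so some w with Rzw has A; w=y, i.e. Rzy. By symmetry of the argument, Ryz.

the Euclidean property: ∀x ∀y ∀z (Rxy ∧ Rxz → Ryz)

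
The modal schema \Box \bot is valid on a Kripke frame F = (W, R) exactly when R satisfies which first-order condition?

emptiness of R: \forall x \forall y \neg Rxy

This schema is the Ver axiom.
Its frame correspondent is emptiness of R — \forall x \forall y \neg Rxy.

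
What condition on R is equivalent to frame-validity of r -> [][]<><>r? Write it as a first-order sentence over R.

forall x forall z (x R^2 z -> exists w (x = w & z R^2 w))

This is a Sahlqvist (Geach-type) schema ◇^0□^0r → □^2◇^2r.
Minimal-valuation argument: fix x; take any y with xR^0y and any z with xR^2z. Set V(r) to the set of worlds R-reachable from y in exactly 0 steps. Then □^0r holds at y, so the antecedent holds at x; validity forces ◇^2r at z, giving a w with zR^2w and yR^0w.
First-order correspondent: forall x forall z (x R^2 z -> exists w (x = w & z R^2 w)).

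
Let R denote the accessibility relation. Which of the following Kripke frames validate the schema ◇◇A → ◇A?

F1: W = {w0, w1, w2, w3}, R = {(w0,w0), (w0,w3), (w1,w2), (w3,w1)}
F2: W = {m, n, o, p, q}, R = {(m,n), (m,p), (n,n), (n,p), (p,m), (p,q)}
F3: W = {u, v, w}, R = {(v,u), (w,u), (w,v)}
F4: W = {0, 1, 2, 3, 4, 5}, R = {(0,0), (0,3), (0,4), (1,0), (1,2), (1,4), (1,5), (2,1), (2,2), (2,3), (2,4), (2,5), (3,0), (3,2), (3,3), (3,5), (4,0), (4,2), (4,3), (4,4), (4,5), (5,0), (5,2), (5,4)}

This is the axiom for transitivity; its first-order frame correspondent is ∀x ∀y ∀z (Rxy ∧ Ryz → Rxz).
F1: fails — Rw3w1 and Rw1w2 but not Rw3w2.
F2: fails — Rpm and Rmn but not Rpn.
F3: satisfies the condition.
F4: fails — R12 and R21 but not R11.
Valid on: F3.

F3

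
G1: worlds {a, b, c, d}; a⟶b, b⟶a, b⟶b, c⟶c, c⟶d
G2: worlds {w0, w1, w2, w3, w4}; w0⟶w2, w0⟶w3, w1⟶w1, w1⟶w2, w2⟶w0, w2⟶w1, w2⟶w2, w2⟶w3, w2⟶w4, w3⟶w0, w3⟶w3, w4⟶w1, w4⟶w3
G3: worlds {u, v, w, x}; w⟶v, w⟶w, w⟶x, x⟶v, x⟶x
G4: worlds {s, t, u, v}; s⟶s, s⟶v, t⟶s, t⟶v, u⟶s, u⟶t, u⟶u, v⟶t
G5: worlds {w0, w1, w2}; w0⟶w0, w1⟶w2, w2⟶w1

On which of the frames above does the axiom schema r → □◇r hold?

The schema corresponds to symmetry: ∀x ∀y (Rxy → Ryx).
G1: fails — Rcd but not Rdc.
G2: fails — Rw2w4 but not Rw4w2.
G3: fails — Rwx but not Rxw.
G4: fails — Rut but not Rtu.
G5: ✓.

G5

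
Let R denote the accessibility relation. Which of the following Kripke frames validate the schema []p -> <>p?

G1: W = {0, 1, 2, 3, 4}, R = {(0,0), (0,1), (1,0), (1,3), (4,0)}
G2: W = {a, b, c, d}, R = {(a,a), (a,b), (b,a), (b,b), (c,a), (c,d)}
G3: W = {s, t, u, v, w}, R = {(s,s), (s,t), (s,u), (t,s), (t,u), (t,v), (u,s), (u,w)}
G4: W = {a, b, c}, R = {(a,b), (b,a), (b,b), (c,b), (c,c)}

G4

Frame correspondent (Sahlqvist): forall x exists y Rxy — i.e. seriality.
G1: fails — world 2 has no successor.
G2: fails — world d has no successor.
G3: fails — world v has no successor.
G4: satisfies the condition.
Valid on: G4.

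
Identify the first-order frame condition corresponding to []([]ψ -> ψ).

Shift-reflexivity

Suppose □(□ψ→ψ) is valid. Take Rxy and set V(ψ)={w : Ryw}. Then at y, □ψ holds; since □(□ψ→ψ) at x, □ψ→ψ at y, so ψ at y, i.e. Ryy.
The converse is a direct semantic check.
So the correspondent is shift-reflexivity.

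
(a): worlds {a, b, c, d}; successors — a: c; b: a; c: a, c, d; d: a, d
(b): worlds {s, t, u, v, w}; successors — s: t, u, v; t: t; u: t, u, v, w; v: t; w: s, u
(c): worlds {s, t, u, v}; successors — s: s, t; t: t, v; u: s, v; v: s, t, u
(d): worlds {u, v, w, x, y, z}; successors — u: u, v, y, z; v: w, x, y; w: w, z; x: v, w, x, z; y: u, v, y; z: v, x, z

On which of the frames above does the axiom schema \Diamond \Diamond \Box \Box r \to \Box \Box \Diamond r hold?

The schema corresponds to a generalized confluence (Geach) condition: \forall x \forall y \forall z ((x R^2 y \wedge x R^2 z) \to \exists w (y R^2 w \wedge zRw)).
(a): ✓.
(b): fails — sR²t, sR²w but no w* with tR²w* and wRw*.
(c): ✓.
(d): ✓.

(a), (c), (d)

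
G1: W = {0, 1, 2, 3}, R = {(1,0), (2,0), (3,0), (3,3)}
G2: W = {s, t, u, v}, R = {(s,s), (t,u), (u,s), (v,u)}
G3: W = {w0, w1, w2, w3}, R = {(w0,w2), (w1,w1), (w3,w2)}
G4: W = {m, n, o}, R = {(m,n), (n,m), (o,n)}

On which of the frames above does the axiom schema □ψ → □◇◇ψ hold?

G4

This is the axiom for a generalized confluence (Geach) condition; its first-order frame correspondent is ∀x ∀z (xRz → ∃w (xRw ∧ zR²w)).
G1: fails — 1R0 but no w with 1Rw and 0R²w.
G2: fails — tRu but no w with tRw and uR²w.
G3: fails — w0Rw2 but no w with w0Rw and w2R²w.
G4: condition met.
Valid on: G4.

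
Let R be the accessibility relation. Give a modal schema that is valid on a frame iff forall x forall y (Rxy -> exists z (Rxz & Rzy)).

A defining formula is □□ψ → □ψ (the C4 axiom).
Suppose □□ψ→□ψ is valid. Take Rxy and set V(ψ)={w : xR²w}. Then □□ψ at x, so □ψ at x, so ψ at y, i.e. ∃z(Rxz∧Rzy).

□□ψ → □ψ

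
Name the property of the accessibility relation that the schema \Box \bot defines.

□⊥ is valid iff no world has any successor (otherwise □⊥ fails at any world with one).
Conversely, on a frame with emptiness of R the schema holds at every world under every valuation.
Frame condition: \forall x \forall y \neg Rxy.

emptiness of R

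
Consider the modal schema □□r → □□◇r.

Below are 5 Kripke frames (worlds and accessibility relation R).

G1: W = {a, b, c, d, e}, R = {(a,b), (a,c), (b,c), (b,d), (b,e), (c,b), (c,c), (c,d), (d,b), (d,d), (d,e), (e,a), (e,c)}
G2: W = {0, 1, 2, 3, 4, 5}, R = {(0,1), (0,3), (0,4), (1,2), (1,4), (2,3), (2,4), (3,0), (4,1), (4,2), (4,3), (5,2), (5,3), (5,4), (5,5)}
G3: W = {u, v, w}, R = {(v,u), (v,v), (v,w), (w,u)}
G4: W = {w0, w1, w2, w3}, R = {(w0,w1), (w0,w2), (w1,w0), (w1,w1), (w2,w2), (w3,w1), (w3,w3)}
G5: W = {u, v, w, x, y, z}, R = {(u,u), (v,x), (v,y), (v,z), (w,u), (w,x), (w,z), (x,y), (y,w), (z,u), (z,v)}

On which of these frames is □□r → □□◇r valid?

G1, G4

Frame correspondent (Sahlqvist): ∀x ∀z (xR²z → ∃w (xR²w ∧ zRw)) — i.e. a generalized confluence (Geach) condition.
G1: satisfies the condition.
G2: fails — 1R²3 but no w with 1R²w and 3Rw.
G3: fails — vR²u but no t with vR²t and uRt.
G4: satisfies the condition.
G5: fails — wR²y but no t with wR²t and yRt.
Valid on: G1, G4.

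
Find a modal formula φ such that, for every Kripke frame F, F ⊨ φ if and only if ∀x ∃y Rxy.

□p → ◇p

A defining formula is □p → ◇p (the D axiom).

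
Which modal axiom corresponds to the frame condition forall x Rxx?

□s → s

A defining formula is □s → s (the T axiom).
Suppose □s→s is valid. At any x set V(s)={w : Rxw}. Then □s holds at x, so s holds at x, i.e. Rxx.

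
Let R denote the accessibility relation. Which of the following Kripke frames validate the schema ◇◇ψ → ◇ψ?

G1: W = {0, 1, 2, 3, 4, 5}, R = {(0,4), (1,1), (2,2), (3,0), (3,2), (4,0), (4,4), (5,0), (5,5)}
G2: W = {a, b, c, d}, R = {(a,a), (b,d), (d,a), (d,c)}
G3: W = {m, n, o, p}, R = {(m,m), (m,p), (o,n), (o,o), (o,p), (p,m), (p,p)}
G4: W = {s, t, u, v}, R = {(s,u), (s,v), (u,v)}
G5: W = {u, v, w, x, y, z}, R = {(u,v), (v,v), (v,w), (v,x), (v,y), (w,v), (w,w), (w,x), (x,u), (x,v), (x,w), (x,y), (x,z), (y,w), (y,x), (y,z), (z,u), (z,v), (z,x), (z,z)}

G4

The schema corresponds to transitivity: ∀x ∀y ∀z (Rxy ∧ Ryz → Rxz).
G1: fails — R04 and R40 but not R00.
G2: fails — Rbd and Rda but not Rba.
G3: fails — Rop and Rpm but not Rom.
G4: ✓.
G5: fails — Ruv and Rvx but not Rux.
Valid on: G4.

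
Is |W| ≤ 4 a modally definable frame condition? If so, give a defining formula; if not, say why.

Not definable by any modal formula

If a class were modally definable it would be closed under disjoint unions (Goldblatt–Thomason).
Any modal formula valid on each of 5 disjoint one-world frames is valid on their disjoint union (validity is preserved under disjoint unions). Each one-world frame has |W|=1≤4, but the union has |W|=5.
So no modal formula (or set of formulas) defines exactly the |W|≤4 frames.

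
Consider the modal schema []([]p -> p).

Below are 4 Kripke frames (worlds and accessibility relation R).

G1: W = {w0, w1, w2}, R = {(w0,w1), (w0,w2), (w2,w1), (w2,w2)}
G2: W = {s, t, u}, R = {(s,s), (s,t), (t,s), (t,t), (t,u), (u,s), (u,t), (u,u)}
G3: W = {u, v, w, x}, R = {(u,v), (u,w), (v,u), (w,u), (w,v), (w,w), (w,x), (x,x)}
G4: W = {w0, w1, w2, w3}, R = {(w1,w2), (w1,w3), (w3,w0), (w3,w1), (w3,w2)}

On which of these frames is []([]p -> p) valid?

G2

Frame correspondent (Sahlqvist): forall x forall y (Rxy -> Ryy) — i.e. shift-reflexivity.
G1: fails — Rw0w1 but not Rw1w1.
G2: ✓.
G3: fails — Ruv but not Rvv.
G4: fails — Rw1w2 but not Rw2w2.
Valid on: G2.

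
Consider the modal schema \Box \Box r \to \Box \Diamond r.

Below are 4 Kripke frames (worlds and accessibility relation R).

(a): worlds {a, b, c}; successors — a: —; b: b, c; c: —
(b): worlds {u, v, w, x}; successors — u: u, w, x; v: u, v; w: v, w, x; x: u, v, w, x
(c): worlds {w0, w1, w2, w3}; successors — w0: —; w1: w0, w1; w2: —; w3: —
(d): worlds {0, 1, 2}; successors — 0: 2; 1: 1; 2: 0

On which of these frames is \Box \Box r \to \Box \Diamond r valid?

Frame correspondent (Sahlqvist): \forall x \forall z (xRz \to \exists w (x R^2 w \wedge zRw)) — i.e. a generalized confluence (Geach) condition.
(a): fails — bRc but no w with bR²w and cRw.
(b): satisfies the condition.
(c): fails — w1Rw0 but no w with w1R²w and w0Rw.
(d): satisfies the condition.
Valid on: (b), (d).

(b), (d)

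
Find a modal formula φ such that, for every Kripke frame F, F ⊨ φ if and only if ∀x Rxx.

□q → q

This is reflexivity; the standard corresponding axiom is T: □q → q.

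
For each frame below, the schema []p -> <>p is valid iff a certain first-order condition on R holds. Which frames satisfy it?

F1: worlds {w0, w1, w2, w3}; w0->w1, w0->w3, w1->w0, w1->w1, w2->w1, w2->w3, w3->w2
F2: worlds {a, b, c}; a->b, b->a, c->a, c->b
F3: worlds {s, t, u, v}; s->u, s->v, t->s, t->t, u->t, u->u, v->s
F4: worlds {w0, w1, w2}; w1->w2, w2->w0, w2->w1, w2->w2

F1, F2, F3

The schema corresponds to seriality: forall x exists y Rxy.
F1: satisfies the condition.
F2: satisfies the condition.
F3: satisfies the condition.
F4: fails — world w0 has no successor.
Valid on: F1, F2, F3.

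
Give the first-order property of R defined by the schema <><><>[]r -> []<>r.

forall x forall y forall z ((x R^3 y & xRz) -> exists w (yRw & zRw))

This is a Sahlqvist (Geach-type) schema ◇^3□^1r → □^1◇^1r.
Minimal-valuation argument: fix x; take any y with xR^3y and any z with xR^1z. Set V(r) to the set of worlds R-reachable from y in exactly 1 step. Then □^1r holds at y, so the antecedent holds at x; validity forces ◇^1r at z, giving a w with zR^1w and yR^1w.
First-order correspondent: forall x forall y forall z ((x R^3 y & xRz) -> exists w (yRw & zRw)).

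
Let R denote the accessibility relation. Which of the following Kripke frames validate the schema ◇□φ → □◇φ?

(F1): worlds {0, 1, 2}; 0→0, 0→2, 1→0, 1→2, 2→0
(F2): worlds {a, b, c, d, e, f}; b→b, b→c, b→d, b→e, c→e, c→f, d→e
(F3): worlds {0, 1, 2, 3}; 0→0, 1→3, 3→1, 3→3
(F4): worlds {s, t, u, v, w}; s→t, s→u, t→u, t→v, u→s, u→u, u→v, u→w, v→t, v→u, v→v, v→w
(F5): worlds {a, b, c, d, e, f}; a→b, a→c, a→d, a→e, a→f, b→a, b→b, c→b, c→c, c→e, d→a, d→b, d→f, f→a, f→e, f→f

(F1), (F3)

The schema corresponds to convergence: ∀x ∀y ∀z (Rxy ∧ Rxz → ∃w (Ryw ∧ Rzw)).
(F1): condition met.
(F2): fails — Rbc and Rbe but c and e have no common successor.
(F3): condition met.
(F4): fails — Ruv and Ruw but v and w have no common successor.
(F5): fails — Rab and Rae but b and e have no common successor.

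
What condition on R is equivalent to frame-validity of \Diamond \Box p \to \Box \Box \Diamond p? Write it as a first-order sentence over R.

This is a Sahlqvist (Geach-type) schema ◇^1□^1p → □^2◇^1p.
First-order correspondent: \forall x \forall y \forall z ((xRy \wedge x R^2 z) \to \exists w (yRw \wedge zRw)).

\forall x \forall y \forall z ((xRy \wedge x R^2 z) \to \exists w (yRw \wedge zRw))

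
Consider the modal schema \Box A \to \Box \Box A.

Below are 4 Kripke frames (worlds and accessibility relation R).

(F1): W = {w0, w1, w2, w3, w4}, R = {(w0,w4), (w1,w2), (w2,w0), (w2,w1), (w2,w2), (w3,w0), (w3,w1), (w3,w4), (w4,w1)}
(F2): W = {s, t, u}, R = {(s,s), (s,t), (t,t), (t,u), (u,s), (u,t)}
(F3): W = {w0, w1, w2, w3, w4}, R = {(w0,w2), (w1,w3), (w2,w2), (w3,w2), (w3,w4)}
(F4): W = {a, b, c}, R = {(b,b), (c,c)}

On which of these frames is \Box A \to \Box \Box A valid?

The schema corresponds to transitivity: \forall x \forall y \forall z (Rxy \wedge Ryz \to Rxz).
(F1): fails — Rw1w2 and Rw2w1 but not Rw1w1.
(F2): fails — Rut and Rtu but not Ruu.
(F3): fails — Rw1w3 and Rw3w2 but not Rw1w2.
(F4): holds.
Valid on: (F4).

(F4)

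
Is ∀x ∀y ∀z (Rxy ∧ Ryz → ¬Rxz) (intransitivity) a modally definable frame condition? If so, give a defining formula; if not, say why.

If a class were modally definable it would be closed under surjective bounded morphisms (Goldblatt–Thomason).
The 3-cycle (worlds s,t,u with s→t→u→s) is intransitive. Mapping every world to a single reflexive point • is a surjective bounded morphism; the reflexive point is not intransitive (R••∧R•• but R••).
So no modal formula (or set of formulas) defines exactly the intransitive frames.

No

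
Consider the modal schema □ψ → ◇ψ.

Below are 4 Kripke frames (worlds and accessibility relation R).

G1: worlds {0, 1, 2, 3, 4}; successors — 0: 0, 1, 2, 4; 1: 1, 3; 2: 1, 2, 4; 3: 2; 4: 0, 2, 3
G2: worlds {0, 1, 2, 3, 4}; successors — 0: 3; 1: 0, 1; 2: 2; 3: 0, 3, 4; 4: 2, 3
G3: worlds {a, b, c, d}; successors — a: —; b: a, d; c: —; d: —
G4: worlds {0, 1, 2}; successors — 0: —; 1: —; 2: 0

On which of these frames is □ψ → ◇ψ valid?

The schema corresponds to seriality: ∀x ∃y Rxy.
G1: ✓.
G2: ✓.
G3: fails — world a has no successor.
G4: fails — world 0 has no successor.
Valid on: G1, G2.

G1, G2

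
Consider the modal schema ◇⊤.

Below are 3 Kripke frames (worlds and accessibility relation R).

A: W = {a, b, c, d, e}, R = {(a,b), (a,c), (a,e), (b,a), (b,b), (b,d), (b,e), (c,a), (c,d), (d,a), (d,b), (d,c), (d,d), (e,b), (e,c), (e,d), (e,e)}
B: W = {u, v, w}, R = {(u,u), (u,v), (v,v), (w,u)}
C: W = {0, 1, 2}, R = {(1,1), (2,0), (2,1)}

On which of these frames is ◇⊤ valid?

A, B

Frame correspondent (Sahlqvist): ∀x ∃y Rxy — i.e. seriality.
A: ✓.
B: ✓.
C: fails — world 0 has no successor.
Valid on: A, B.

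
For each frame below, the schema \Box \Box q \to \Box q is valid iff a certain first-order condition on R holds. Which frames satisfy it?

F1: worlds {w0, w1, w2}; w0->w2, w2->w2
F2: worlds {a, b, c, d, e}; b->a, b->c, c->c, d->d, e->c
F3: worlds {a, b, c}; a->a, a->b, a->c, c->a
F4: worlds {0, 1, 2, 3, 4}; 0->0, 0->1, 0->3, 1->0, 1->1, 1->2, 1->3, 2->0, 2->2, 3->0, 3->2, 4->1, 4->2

Frame correspondent (Sahlqvist): \forall x \forall y (Rxy \to \exists z (Rxz \wedge Rzy)) — i.e. density.
F1: ✓.
F2: fails — Rba but no z with Rbz and Rza.
F3: ✓.
F4: ✓.

F1, F3, F4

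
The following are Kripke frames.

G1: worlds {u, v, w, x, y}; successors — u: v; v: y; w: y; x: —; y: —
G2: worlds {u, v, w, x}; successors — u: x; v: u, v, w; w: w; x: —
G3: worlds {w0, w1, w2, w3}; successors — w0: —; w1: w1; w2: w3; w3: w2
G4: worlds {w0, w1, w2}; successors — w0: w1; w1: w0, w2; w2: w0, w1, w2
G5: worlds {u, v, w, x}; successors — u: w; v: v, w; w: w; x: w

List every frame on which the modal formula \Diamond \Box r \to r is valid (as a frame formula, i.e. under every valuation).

G3

The schema corresponds to a generalized confluence (Geach) condition: \forall x \forall y (xRy \to \exists w (yRw \wedge x = w)).
G1: fails — uRv but no t with vRt and u=t.
G2: fails — uRx but no t with xRt and u=t.
G3: condition met.
G4: fails — w2Rw0 but no w with w0Rw and w2=w.
G5: fails — uRw but no t with wRt and u=t.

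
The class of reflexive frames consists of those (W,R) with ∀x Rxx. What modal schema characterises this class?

This is reflexivity; the standard corresponding axiom is T: □ψ → ψ.
Suppose □ψ→ψ is valid. At any x set V(ψ)={w : Rxw}. Then □ψ holds at x, so ψ holds at x, i.e. Rxx.

□ψ → ψ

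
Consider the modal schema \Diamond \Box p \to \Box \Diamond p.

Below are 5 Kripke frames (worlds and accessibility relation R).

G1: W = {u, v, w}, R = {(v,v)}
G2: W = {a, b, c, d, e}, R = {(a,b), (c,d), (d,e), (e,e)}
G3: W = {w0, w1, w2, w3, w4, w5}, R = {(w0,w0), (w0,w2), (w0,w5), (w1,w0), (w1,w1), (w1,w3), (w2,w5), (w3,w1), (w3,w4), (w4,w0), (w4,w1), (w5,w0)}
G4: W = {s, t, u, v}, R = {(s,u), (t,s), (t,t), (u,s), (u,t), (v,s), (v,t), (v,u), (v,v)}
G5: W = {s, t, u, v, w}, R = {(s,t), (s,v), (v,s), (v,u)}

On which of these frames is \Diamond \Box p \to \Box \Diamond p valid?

Frame correspondent (Sahlqvist): \forall x \forall y \forall z (Rxy \wedge Rxz \to \exists w (Ryw \wedge Rzw)) — i.e. convergence.
G1: ✓.
G2: fails — Rab and Rab but b and b have no common successor.
G3: fails — Rw0w5 and Rw0w2 but w5 and w2 have no common successor.
G4: fails — Rts and Rtt but s and t have no common successor.
G5: fails — Rsv and Rst but v and t have no common successor.

G1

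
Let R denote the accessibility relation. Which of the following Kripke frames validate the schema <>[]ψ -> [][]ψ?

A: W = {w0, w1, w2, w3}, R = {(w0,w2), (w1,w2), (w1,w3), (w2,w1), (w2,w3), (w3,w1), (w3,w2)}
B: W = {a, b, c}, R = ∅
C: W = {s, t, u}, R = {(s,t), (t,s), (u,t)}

B, C

The schema corresponds to a generalized confluence (Geach) condition: forall x forall y forall z ((xRy & x R^2 z) -> exists w (yRw & z = w)).
A: fails — w1Rw2, w1R²w2 but no w with w2Rw and w2=w.
B: satisfies the condition.
C: satisfies the condition.
Valid on: B, C.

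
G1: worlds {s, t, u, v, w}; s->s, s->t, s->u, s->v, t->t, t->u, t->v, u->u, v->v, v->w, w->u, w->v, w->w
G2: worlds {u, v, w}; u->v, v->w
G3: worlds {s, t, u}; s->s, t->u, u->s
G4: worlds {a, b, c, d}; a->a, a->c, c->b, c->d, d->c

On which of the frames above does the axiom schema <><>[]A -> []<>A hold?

G3

The schema corresponds to a generalized confluence (Geach) condition: forall x forall y forall z ((x R^2 y & xRz) -> exists w (yRw & zRw)).
G1: fails — sR²u, sRv but no w* with uRw* and vRw*.
G2: fails — uR²w, uRv but no t with wRt and vRt.
G3: ✓.
G4: fails — aR²a, aRc but no w with aRw and cRw.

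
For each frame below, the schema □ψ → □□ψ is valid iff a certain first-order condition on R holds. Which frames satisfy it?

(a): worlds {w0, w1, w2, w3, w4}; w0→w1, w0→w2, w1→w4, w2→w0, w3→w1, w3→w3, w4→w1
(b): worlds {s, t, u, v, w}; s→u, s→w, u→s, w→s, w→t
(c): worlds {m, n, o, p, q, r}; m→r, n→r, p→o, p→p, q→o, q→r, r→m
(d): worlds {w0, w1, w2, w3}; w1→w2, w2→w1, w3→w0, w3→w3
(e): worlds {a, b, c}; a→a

(e)

The schema corresponds to transitivity: ∀x ∀y ∀z (Rxy ∧ Ryz → Rxz).
(a): fails — Rw3w1 and Rw1w4 but not Rw3w4.
(b): fails — Rus and Rsw but not Ruw.
(c): fails — Rnr and Rrm but not Rnm.
(d): fails — Rw1w2 and Rw2w1 but not Rw1w1.
(e): holds.
Valid on: (e).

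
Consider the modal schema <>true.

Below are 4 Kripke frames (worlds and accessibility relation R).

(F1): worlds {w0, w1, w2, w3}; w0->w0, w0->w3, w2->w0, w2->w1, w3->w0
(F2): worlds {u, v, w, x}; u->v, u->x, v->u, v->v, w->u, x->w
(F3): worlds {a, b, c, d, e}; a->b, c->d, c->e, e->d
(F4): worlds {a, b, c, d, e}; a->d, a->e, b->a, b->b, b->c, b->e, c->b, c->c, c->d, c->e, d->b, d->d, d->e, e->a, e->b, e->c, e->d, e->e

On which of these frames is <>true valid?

Frame correspondent (Sahlqvist): forall x exists y Rxy — i.e. seriality.
(F1): fails — world w1 has no successor.
(F2): ✓.
(F3): fails — world b has no successor.
(F4): ✓.
Valid on: (F2), (F4).

(F2), (F4)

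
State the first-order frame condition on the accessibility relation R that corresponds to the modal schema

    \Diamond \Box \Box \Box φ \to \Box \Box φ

This is a Sahlqvist (Geach-type) schema ◇^1□^3φ → □^2◇^0φ.
First-order correspondent: \forall x \forall y \forall z ((xRy \wedge x R^2 z) \to \exists w (y R^3 w \wedge z = w)).

\forall x \forall y \forall z ((xRy \wedge x R^2 z) \to \exists w (y R^3 w \wedge z = w))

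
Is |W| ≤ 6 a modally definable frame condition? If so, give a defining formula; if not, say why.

Not modally definable

If a class were modally definable it would be closed under disjoint unions (Goldblatt–Thomason).
Any modal formula valid on each of 7 disjoint one-world frames is valid on their disjoint union (validity is preserved under disjoint unions). Each one-world frame has |W|=1≤6, but the union has |W|=7.
So the class is not modally definable.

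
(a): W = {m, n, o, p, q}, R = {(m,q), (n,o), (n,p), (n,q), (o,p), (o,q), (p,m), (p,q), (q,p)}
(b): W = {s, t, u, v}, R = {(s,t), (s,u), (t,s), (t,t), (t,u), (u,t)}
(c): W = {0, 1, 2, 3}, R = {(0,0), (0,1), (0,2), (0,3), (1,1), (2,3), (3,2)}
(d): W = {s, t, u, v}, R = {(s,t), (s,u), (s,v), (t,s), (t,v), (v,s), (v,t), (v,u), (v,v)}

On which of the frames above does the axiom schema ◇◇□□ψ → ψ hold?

Frame correspondent (Sahlqvist): ∀x ∀y (xR²y → ∃w (yR²w ∧ x = w)) — i.e. a generalized confluence (Geach) condition.
(a): fails — mR²p but no w with pR²w and m=w.
(b): satisfies the condition.
(c): fails — 0R²1 but no w with 1R²w and 0=w.
(d): fails — sR²u but no w with uR²w and s=w.

(b)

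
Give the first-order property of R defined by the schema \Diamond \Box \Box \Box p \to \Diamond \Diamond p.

\forall x \forall y (xRy \to \exists w (y R^3 w \wedge x R^2 w))

This is a Sahlqvist (Geach-type) schema ◇^1□^3p → □^0◇^2p.
First-order correspondent: \forall x \forall y (xRy \to \exists w (y R^3 w \wedge x R^2 w)).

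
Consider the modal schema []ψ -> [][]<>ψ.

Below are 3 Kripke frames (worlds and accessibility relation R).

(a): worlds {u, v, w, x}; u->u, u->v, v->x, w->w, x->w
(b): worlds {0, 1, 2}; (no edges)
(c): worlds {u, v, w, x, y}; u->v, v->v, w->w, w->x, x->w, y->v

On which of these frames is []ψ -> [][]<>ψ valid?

(b), (c)

The schema corresponds to a generalized confluence (Geach) condition: forall x forall z (x R^2 z -> exists w (xRw & zRw)).
(a): fails — uR²v but no t with uRt and vRt.
(b): holds.
(c): holds.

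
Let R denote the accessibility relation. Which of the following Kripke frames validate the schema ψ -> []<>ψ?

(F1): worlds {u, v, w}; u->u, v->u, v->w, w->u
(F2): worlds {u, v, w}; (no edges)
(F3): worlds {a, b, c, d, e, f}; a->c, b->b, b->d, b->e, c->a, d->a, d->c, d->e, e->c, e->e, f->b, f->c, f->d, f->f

This is the axiom for symmetry; its first-order frame correspondent is forall x forall y (Rxy -> Ryx).
(F1): fails — Rvu but not Ruv.
(F2): condition met.
(F3): fails — Rde but not Red.
Valid on: (F2).

(F2)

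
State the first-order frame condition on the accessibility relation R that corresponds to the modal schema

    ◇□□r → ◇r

This is a Sahlqvist (Geach-type) schema ◇^1□^2r → □^0◇^1r.
First-order correspondent: ∀x ∀y (xRy → ∃w (yR²w ∧ xRw)).

∀x ∀y (xRy → ∃w (yR²w ∧ xRw))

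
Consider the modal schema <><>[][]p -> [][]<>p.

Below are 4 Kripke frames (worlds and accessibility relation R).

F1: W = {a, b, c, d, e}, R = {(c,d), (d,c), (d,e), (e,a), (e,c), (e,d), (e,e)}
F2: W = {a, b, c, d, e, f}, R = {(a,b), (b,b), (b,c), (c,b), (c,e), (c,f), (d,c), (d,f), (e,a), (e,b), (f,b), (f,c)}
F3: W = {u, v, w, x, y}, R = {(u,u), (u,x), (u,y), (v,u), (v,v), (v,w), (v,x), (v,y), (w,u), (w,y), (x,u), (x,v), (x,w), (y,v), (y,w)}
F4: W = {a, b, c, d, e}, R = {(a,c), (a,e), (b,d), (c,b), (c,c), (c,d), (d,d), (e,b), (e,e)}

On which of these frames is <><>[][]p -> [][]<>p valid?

This is the axiom for a generalized confluence (Geach) condition; its first-order frame correspondent is forall x forall y forall z ((x R^2 y & x R^2 z) -> exists w (y R^2 w & zRw)).
F1: fails — cR²c, cR²c but no w with cR²w and cRw.
F2: holds.
F3: holds.
F4: fails — aR²b, aR²e but no w with bR²w and eRw.
Valid on: F2, F3.

F2, F3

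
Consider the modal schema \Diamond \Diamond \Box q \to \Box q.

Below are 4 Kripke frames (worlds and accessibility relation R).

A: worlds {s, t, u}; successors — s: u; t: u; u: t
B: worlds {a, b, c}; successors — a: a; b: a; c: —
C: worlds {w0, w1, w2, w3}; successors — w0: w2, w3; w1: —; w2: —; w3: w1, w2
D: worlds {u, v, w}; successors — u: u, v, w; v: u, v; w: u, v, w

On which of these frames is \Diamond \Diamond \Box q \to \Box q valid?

The schema corresponds to a generalized confluence (Geach) condition: \forall x \forall y \forall z ((x R^2 y \wedge xRz) \to \exists w (yRw \wedge z = w)).
A: ✓.
B: ✓.
C: fails — w0R²w1, w0Rw2 but no w with w1Rw and w2=w.
D: fails — uR²v, uRw but no t with vRt and w=t.
Valid on: A, B.

A, B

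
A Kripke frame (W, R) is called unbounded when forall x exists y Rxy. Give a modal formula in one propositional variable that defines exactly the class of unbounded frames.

A defining formula is □q → ◇q (the D axiom).
Suppose □q→◇q is valid. At any x set V(q)=W. Then □q at x, so ◇q at x, so x has a successor.

□q → ◇q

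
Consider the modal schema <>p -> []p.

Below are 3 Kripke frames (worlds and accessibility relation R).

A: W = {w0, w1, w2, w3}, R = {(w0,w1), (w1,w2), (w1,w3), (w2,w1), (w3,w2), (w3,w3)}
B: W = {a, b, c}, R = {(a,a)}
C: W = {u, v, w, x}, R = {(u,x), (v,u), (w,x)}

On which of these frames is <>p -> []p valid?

The schema corresponds to partial functionality: forall x forall y forall z (Rxy & Rxz -> y = z).
A: fails — w1 sees both w2 and w3.
B: holds.
C: holds.

B, C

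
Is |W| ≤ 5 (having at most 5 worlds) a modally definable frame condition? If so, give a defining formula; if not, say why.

No

If a class were modally definable it would be closed under disjoint unions (Goldblatt–Thomason).
Any modal formula valid on each of 6 disjoint one-world frames is valid on their disjoint union (validity is preserved under disjoint unions). Each one-world frame has |W|=1≤5, but the union has |W|=6.
So no modal formula (or set of formulas) defines exactly the |W|≤5 frames.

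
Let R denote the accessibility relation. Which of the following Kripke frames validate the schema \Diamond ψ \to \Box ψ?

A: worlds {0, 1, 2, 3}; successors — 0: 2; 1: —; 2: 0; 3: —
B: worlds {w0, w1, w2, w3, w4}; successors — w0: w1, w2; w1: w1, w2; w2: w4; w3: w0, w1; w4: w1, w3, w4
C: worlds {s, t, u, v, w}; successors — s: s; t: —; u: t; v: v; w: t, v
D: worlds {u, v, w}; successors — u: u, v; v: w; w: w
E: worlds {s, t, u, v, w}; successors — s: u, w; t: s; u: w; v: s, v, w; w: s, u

Frame correspondent (Sahlqvist): \forall x \forall y \forall z (Rxy \wedge Rxz \to y = z) — i.e. partial functionality.
A: condition met.
B: fails — w0 sees both w1 and w2.
C: fails — w sees both t and v.
D: fails — u sees both u and v.
E: fails — s sees both u and w.

A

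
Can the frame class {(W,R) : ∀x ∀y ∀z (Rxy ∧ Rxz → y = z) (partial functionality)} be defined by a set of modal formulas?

The condition is partial functionality. A defining modal formula is ◇p → □p.

Definable; ◇p → □p defines it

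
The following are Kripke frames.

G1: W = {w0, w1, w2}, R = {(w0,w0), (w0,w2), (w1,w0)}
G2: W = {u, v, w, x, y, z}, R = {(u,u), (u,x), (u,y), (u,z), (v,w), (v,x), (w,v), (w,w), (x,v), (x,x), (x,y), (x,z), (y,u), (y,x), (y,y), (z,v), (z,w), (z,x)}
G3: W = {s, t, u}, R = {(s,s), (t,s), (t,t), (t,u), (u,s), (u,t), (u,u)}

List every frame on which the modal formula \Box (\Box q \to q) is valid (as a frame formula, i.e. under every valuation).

The schema corresponds to shift-reflexivity: \forall x \forall y (Rxy \to Ryy).
G1: fails — Rw0w2 but not Rw2w2.
G2: fails — Ruz but not Rzz.
G3: holds.
Valid on: G3.

G3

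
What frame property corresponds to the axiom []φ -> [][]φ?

transitivity

Suppose □φ→□□φ is valid. Take Rxy, Ryz and set V(φ)={w : Rxw}. Then □φ at x, so □□φ at x, so □φ at y, so φ at z, i.e. Rxz.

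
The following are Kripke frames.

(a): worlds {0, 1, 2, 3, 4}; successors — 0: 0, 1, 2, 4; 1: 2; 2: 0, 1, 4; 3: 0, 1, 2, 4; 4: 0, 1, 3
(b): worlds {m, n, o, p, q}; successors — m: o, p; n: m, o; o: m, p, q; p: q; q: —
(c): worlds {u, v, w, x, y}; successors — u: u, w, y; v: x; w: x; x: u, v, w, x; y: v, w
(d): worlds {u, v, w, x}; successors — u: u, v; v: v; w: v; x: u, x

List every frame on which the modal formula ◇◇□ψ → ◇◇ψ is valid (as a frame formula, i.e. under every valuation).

This is the axiom for a generalized confluence (Geach) condition; its first-order frame correspondent is ∀x ∀y (xR²y → ∃w (yRw ∧ xR²w)).
(a): fails — 1R²1 but no w with 1Rw and 1R²w.
(b): fails — mR²q but no w with qRw and mR²w.
(c): condition met.
(d): condition met.

(c), (d)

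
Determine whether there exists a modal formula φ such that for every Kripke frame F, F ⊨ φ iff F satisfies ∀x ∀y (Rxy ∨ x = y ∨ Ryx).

Modal frame validity is preserved under disjoint unions.
Take 2 disjoint single-world reflexive frames: each is trivially connected, but their disjoint union has 2 worlds with no edge between distinct components, so it is not connected.
So no modal formula (or set of formulas) defines exactly the connected frames.

No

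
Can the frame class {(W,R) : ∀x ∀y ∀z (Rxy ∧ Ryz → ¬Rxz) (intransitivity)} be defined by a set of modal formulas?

If a class were modally definable it would be closed under surjective bounded morphisms (Goldblatt–Thomason).
The 5-cycle (worlds s,t,u,v,w with s→t→u→v→w→s) is intransitive. Mapping every world to a single reflexive point • is a surjective bounded morphism; the reflexive point is not intransitive (R••∧R•• but R••).
So the class is not modally definable.

Not definable by any modal formula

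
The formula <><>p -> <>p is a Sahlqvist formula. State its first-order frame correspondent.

Transitivity

This is frame-equivalent to □p → □□p (substitute ¬p for p and contrapose).
Suppose □p→□□p is valid. Take Rxy, Ryz and set V(p)={w : Rxw}. Then □p at x, so □□p at x, so □p at y, so p at z, i.e. Rxz.
Conversely, on a frame with transitivity the schema holds at every world under every valuation.
Frame condition: forall x forall y forall z (Rxy & Ryz -> Rxz).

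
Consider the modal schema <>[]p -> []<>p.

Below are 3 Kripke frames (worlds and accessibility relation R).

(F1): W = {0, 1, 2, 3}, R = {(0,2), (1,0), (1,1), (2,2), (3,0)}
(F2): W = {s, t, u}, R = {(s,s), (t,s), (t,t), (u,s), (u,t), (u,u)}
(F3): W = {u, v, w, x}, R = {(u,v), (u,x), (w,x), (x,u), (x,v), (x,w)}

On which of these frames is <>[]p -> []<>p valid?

The schema corresponds to convergence: forall x forall y forall z (Rxy & Rxz -> exists w (Ryw & Rzw)).
(F1): fails — R10 and R11 but 0 and 1 have no common successor.
(F2): ✓.
(F3): fails — Ruv and Ruv but v and v have no common successor.

(F2)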